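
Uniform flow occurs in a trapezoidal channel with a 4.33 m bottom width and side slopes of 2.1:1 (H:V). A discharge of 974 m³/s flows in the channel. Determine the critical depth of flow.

y_c = 7.52 m

At critical depth, Q² T / (g A³) = 1, i.e. A³/T = Q²/g = 974²/9.81 = 96700.
Try y = 8.25 m: A³/T = 146300 — over.
Try y = 7.52 m: A³/T = 96470 — matches.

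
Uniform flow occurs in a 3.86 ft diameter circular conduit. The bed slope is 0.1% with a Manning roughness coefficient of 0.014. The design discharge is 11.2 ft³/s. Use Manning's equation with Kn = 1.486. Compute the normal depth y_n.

Manning's equation rearranged: A R^(2/3) = nQ / (1.486·√S) = 0.014 × 11.2 / (1.486 × √0.001) = 3.337.
Trying y = 1.78 ft: A R^(2/3) = 4.969 — high.
Trying y = 1.14 ft: A R^(2/3) = 2.171 — low.
Trying y = 1.43 ft: A R^(2/3) = 3.342 — ≈ 3.337.

y_n = 1.43 ft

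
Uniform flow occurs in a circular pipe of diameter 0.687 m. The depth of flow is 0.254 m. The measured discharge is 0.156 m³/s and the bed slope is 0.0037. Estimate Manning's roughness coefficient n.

n = 0.013

For a circular section of diameter D = 0.687 m at depth y = 0.254 m, the central angle is θ = 2 arccos(1 − 2y/D) = 2.614 rad. Then A = (D²/8)(θ − sin θ) = 0.1246 m² and P = Dθ/2 = 0.898 m.
Hydraulic radius R = A/P = 0.1246/0.898 = 0.1387 m.
Rearranging Manning's equation: n = (1/Q) A R^(2/3) S^(1/2) = (1/0.156) × 0.1246 × 0.1387^(2/3) × √0.0037 = 0.013.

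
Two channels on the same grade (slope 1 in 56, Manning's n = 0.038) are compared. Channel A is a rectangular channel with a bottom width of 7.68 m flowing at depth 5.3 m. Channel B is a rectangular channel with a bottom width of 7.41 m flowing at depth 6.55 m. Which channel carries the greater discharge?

Channel A: Flow area A = b·y = 7.68 × 5.3 = 40.7 m². Wetted perimeter P = b + 2y = 7.68 + 2×5.3 = 18.28 m. Hydraulic radius R = A/P = 40.7/18.28 = 2.227 m. Q_A = (1/0.038)·40.7·2.227^(2/3)·√0.01786 = 244.1 m³/s.
Channel B: Flow area A = b·y = 7.41 × 6.55 = 48.54 m². Wetted perimeter P = b + 2y = 7.41 + 2×6.55 = 20.51 m. Hydraulic radius R = A/P = 48.54/20.51 = 2.366 m. Q_B = (1/0.038)·48.54·2.366^(2/3)·√0.01786 = 303.1 m³/s.
Q_A = 244.1 m³/s vs Q_B = 303.1 m³/s, so channel B carries more.

channel B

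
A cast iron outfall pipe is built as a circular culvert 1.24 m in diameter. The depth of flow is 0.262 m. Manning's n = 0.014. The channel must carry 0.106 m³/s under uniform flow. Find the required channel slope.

For a circular section of diameter D = 1.24 m at depth y = 0.262 m, the central angle is θ = 2 arccos(1 − 2y/D) = 1.91 rad. Then A = (D²/8)(θ − sin θ) = 0.186 m² and P = Dθ/2 = 1.184 m.
Hydraulic radius R = A/P = 0.186/1.184 = 0.157 m.
From Manning's equation, S = [nQ / (1 A R^(2/3))]² = [0.014 × 0.106 / (1 × 0.186 × 0.157^(2/3))]² = 0.000752.

S = 0.000752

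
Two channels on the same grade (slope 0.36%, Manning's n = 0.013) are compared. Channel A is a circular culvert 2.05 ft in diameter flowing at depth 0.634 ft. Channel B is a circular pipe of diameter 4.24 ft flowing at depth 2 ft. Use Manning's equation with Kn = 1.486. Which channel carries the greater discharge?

Channel A: For a circular section of diameter D = 2.05 ft at depth y = 0.634 ft, the central angle is θ = 2 arccos(1 − 2y/D) = 2.359 rad. Then A = (D²/8)(θ − sin θ) = 0.8687 ft² and P = Dθ/2 = 2.418 ft. Hydraulic radius R = A/P = 0.8687/2.418 = 0.3593 ft. Q_A = (1.486/0.013)·0.8687·0.3593^(2/3)·√0.0036 = 3.011 ft³/s.
Channel B: For a circular section of diameter D = 4.24 ft at depth y = 2 ft, the central angle is θ = 2 arccos(1 − 2y/D) = 3.028 rad. Then A = (D²/8)(θ − sin θ) = 6.551 ft² and P = Dθ/2 = 6.42 ft. Hydraulic radius R = A/P = 6.551/6.42 = 1.02 ft. Q_B = (1.486/0.013)·6.551·1.02^(2/3)·√0.0036 = 45.54 ft³/s.
Q_A = 3.011 ft³/s vs Q_B = 45.54 ft³/s, so channel B carries more.

channel B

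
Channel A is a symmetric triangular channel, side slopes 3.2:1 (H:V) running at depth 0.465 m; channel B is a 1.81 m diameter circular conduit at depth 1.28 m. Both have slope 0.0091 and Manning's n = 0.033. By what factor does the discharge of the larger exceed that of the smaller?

Channel A: For a triangular section with side slope z = 3.2: A = zy² = 3.2×0.465² = 0.6919 m²; P = 2y√(1+z²) = 2×0.465×3.353 = 3.118 m. Hydraulic radius R = A/P = 0.6919/3.118 = 0.2219 m. Q_A = (1/0.033)·0.6919·0.2219^(2/3)·√0.0091 = 0.7331 m³/s.
Channel B: For a circular section of diameter D = 1.81 m at depth y = 1.28 m, the central angle is θ = 2 arccos(1 − 2y/D) = 3.996 rad. Then A = (D²/8)(θ − sin θ) = 1.945 m² and P = Dθ/2 = 3.616 m. Hydraulic radius R = A/P = 1.945/3.616 = 0.5379 m. Q_B = (1/0.033)·1.945·0.5379^(2/3)·√0.0091 = 3.719 m³/s.
The larger discharge is 3.719 m³/s and the smaller is 0.7331 m³/s; the ratio is 5.07.

5.07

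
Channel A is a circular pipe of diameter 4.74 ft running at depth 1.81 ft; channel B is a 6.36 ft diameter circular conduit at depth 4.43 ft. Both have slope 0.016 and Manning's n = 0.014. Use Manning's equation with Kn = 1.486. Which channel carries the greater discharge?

channel B

Channel A: For a circular section of diameter D = 4.74 ft at depth y = 1.81 ft, the central angle is θ = 2 arccos(1 − 2y/D) = 2.665 rad. Then A = (D²/8)(θ − sin θ) = 6.194 ft² and P = Dθ/2 = 6.315 ft. Hydraulic radius R = A/P = 6.194/6.315 = 0.9808 ft. Q_A = (1.486/0.014)·6.194·0.9808^(2/3)·√0.016 = 82.09 ft³/s.
Channel B: For a circular section of diameter D = 6.36 ft at depth y = 4.43 ft, the central angle is θ = 2 arccos(1 − 2y/D) = 3.95 rad. Then A = (D²/8)(θ − sin θ) = 23.62 ft² and P = Dθ/2 = 12.56 ft. Hydraulic radius R = A/P = 23.62/12.56 = 1.881 ft. Q_B = (1.486/0.014)·23.62·1.881^(2/3)·√0.016 = 483.3 ft³/s.
Q_A = 82.09 ft³/s vs Q_B = 483.3 ft³/s, so channel B carries more.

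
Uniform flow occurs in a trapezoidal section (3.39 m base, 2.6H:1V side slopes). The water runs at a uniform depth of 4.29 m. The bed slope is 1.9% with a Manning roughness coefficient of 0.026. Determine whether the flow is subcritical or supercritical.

supercritical

With bottom width b = 3.39 m and side slope z = 2.6: A = (b + zy)y = (3.39 + 2.6×4.29)×4.29 = 62.39 m²; P = b + 2y√(1+z²) = 3.39 + 2×4.29×2.786 = 27.29 m.
Hydraulic radius R = A/P = 62.39/27.29 = 2.286 m.
V = (1/n) R^(2/3) √S = (1/0.026) × 2.286^(2/3) × √0.019 = 9.201 m/s. Hydraulic depth D_h = A/T = 62.39/25.7 = 2.428 m.
Froude number Fr = V/√(g·D_h) = 9.201/√(9.81×2.428) = 1.89, which is greater than 1, so the flow is supercritical.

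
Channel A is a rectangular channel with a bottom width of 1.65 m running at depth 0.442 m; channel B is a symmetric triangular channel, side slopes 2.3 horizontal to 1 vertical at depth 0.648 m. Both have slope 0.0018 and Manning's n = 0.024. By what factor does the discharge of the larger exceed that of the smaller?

1.35

Channel A: Flow area A = b·y = 1.65 × 0.442 = 0.7293 m². Wetted perimeter P = b + 2y = 1.65 + 2×0.442 = 2.534 m. Hydraulic radius R = A/P = 0.7293/2.534 = 0.2878 m. Q_A = (1/0.024)·0.7293·0.2878^(2/3)·√0.0018 = 0.562 m³/s.
Channel B: For a triangular section with side slope z = 2.3: A = zy² = 2.3×0.648² = 0.9658 m²; P = 2y√(1+z²) = 2×0.648×2.508 = 3.25 m. Hydraulic radius R = A/P = 0.9658/3.25 = 0.2971 m. Q_B = (1/0.024)·0.9658·0.2971^(2/3)·√0.0018 = 0.7602 m³/s.
The larger discharge is 0.7602 m³/s and the smaller is 0.562 m³/s; the ratio is 1.35.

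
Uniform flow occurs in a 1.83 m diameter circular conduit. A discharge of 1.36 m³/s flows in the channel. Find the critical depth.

At critical depth, Q² T / (g A³) = 1, i.e. A³/T = Q²/g = 1.36²/9.81 = 0.1885.
At y = 0.406 m: A³/T = 0.05383 — short.
At y = 0.56 m: A³/T = 0.1882 — matches.

y_c = 0.56 m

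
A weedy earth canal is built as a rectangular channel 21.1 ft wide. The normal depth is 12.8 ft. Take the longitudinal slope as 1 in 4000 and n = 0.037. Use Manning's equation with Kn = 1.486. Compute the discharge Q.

Flow area A = b·y = 21.1 × 12.8 = 270.1 ft². Wetted perimeter P = b + 2y = 21.1 + 2×12.8 = 46.7 ft.
Hydraulic radius R = A/P = 270.1/46.7 = 5.783 ft.
Manning's equation: Q = (1.486/n) A R^(2/3) S^(1/2) = (1.486/0.037) × 270.1 × 5.783^(2/3) × 0.00025^(1/2) = 553 ft³/s.

Q = 553 ft³/s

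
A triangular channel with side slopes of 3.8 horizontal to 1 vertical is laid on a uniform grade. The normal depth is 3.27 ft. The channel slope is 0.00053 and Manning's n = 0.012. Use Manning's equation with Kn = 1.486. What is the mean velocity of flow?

V = 3.87 ft/s

For a triangular section with side slope z = 3.8: A = zy² = 3.8×3.27² = 40.63 ft²; P = 2y√(1+z²) = 2×3.27×3.929 = 25.7 ft.
Hydraulic radius R = A/P = 40.63/25.7 = 1.581 ft.
From Manning's equation, V = (1.486/n) R^(2/3) S^(1/2) = (1.486/0.012) × 1.581^(2/3) × 0.00053^(1/2) = 3.87 ft/s.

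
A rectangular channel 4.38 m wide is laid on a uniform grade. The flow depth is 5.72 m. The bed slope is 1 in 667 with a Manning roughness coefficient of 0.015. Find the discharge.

Flow area A = b·y = 4.38 × 5.72 = 25.05 m². Wetted perimeter P = b + 2y = 4.38 + 2×5.72 = 15.82 m.
Hydraulic radius R = A/P = 25.05/15.82 = 1.584 m.
Manning's equation: Q = (1/n) A R^(2/3) S^(1/2) = (1/0.015) × 25.05 × 1.584^(2/3) × 0.001499^(1/2) = 87.9 m³/s.

Q = 87.9 m³/s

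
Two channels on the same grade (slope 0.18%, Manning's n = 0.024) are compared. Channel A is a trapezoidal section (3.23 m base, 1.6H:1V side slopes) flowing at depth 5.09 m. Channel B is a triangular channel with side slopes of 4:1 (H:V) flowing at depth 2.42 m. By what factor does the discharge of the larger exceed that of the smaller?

4.18

Channel A: With bottom width b = 3.23 m and side slope z = 1.6: A = (b + zy)y = (3.23 + 1.6×5.09)×5.09 = 57.89 m²; P = b + 2y√(1+z²) = 3.23 + 2×5.09×1.887 = 22.44 m. Hydraulic radius R = A/P = 57.89/22.44 = 2.58 m. Q_A = (1/0.024)·57.89·2.58^(2/3)·√0.0018 = 192.5 m³/s.
Channel B: For a triangular section with side slope z = 4: A = zy² = 4×2.42² = 23.43 m²; P = 2y√(1+z²) = 2×2.42×4.123 = 19.96 m. Hydraulic radius R = A/P = 23.43/19.96 = 1.174 m. Q_B = (1/0.024)·23.43·1.174^(2/3)·√0.0018 = 46.08 m³/s.
The larger discharge is 192.5 m³/s and the smaller is 46.08 m³/s; the ratio is 4.18.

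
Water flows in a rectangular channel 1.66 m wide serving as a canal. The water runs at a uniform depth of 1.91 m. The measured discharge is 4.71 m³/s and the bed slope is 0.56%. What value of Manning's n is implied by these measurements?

Flow area A = b·y = 1.66 × 1.91 = 3.171 m². Wetted perimeter P = b + 2y = 1.66 + 2×1.91 = 5.48 m.
Hydraulic radius R = A/P = 3.171/5.48 = 0.5786 m.
Rearranging Manning's equation: n = (1/Q) A R^(2/3) S^(1/2) = (1/4.71) × 3.171 × 0.5786^(2/3) × √0.0056 = 0.035.

n = 0.035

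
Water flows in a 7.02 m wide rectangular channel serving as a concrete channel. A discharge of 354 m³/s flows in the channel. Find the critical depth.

For a rectangular channel, critical depth y_c = (q²/g)^(1/3) where q = Q/b = 354/7.02 = 50.43 m²/s.
So y_c = (50.43²/9.81)^(1/3) = 6.38 m.

y_c = 6.38 m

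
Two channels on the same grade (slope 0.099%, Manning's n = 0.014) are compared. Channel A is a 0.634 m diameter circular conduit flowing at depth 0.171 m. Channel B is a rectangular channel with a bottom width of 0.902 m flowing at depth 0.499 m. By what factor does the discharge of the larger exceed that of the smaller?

11.7

Channel A: For a circular section of diameter D = 0.634 m at depth y = 0.171 m, the central angle is θ = 2 arccos(1 − 2y/D) = 2.184 rad. Then A = (D²/8)(θ − sin θ) = 0.06867 m² and P = Dθ/2 = 0.6924 m. Hydraulic radius R = A/P = 0.06867/0.6924 = 0.09917 m. Q_A = (1/0.014)·0.06867·0.09917^(2/3)·√0.00099 = 0.03307 m³/s.
Channel B: Flow area A = b·y = 0.902 × 0.499 = 0.4501 m². Wetted perimeter P = b + 2y = 0.902 + 2×0.499 = 1.9 m. Hydraulic radius R = A/P = 0.4501/1.9 = 0.2369 m. Q_B = (1/0.014)·0.4501·0.2369^(2/3)·√0.00099 = 0.3873 m³/s.
The larger discharge is 0.3873 m³/s and the smaller is 0.03307 m³/s; the ratio is 11.7.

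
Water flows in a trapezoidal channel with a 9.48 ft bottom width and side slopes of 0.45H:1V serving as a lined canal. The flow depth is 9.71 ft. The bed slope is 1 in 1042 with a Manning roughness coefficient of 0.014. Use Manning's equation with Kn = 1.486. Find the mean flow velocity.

With bottom width b = 9.48 ft and side slope z = 0.45: A = (b + zy)y = (9.48 + 0.45×9.71)×9.71 = 134.5 ft²; P = b + 2y√(1+z²) = 9.48 + 2×9.71×1.097 = 30.78 ft.
Hydraulic radius R = A/P = 134.5/30.78 = 4.37 ft.
From Manning's equation, V = (1.486/n) R^(2/3) S^(1/2) = (1.486/0.014) × 4.37^(2/3) × 0.0009597^(1/2) = 8.79 ft/s.

V = 8.79 ft/s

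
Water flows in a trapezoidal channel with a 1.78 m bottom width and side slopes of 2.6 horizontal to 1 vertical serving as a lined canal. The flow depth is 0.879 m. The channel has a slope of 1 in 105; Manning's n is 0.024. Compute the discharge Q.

With bottom width b = 1.78 m and side slope z = 2.6: A = (b + zy)y = (1.78 + 2.6×0.879)×0.879 = 3.573 m²; P = b + 2y√(1+z²) = 1.78 + 2×0.879×2.786 = 6.677 m.
Hydraulic radius R = A/P = 3.573/6.677 = 0.5352 m.
Manning's equation: Q = (1/n) A R^(2/3) S^(1/2) = (1/0.024) × 3.573 × 0.5352^(2/3) × 0.009524^(1/2) = 9.58 m³/s.

Q = 9.58 m³/s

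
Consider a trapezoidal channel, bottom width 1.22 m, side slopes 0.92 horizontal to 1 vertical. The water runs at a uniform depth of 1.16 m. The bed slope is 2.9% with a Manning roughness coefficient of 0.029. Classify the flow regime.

With bottom width b = 1.22 m and side slope z = 0.92: A = (b + zy)y = (1.22 + 0.92×1.16)×1.16 = 2.653 m²; P = b + 2y√(1+z²) = 1.22 + 2×1.16×1.359 = 4.372 m.
Hydraulic radius R = A/P = 2.653/4.372 = 0.6068 m.
V = (1/n) R^(2/3) √S = (1/0.029) × 0.6068^(2/3) × √0.029 = 4.209 m/s. Hydraulic depth D_h = A/T = 2.653/3.354 = 0.7909 m.
Froude number Fr = V/√(g·D_h) = 4.209/√(9.81×0.7909) = 1.51, which is greater than 1, so the flow is supercritical.

supercritical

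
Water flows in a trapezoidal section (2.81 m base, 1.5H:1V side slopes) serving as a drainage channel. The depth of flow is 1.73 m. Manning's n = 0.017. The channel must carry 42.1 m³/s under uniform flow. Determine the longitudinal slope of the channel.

S = 0.00561

With bottom width b = 2.81 m and side slope z = 1.5: A = (b + zy)y = (2.81 + 1.5×1.73)×1.73 = 9.351 m²; P = b + 2y√(1+z²) = 2.81 + 2×1.73×1.803 = 9.048 m.
Hydraulic radius R = A/P = 9.351/9.048 = 1.033 m.
From Manning's equation, S = [nQ / (1 A R^(2/3))]² = [0.017 × 42.1 / (1 × 9.351 × 1.033^(2/3))]² = 0.00561.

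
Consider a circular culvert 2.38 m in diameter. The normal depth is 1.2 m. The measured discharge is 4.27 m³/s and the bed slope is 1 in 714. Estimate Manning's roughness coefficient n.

n = 0.014

For a circular section of diameter D = 2.38 m at depth y = 1.2 m, the central angle is θ = 2 arccos(1 − 2y/D) = 3.158 rad. Then A = (D²/8)(θ − sin θ) = 2.248 m² and P = Dθ/2 = 3.758 m.
Hydraulic radius R = A/P = 2.248/3.758 = 0.5982 m.
Rearranging Manning's equation: n = (1/Q) A R^(2/3) S^(1/2) = (1/4.27) × 2.248 × 0.5982^(2/3) × √0.001401 = 0.014.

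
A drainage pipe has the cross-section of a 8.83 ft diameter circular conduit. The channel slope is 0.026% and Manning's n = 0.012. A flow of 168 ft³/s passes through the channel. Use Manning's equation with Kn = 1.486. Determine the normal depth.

Manning's equation rearranged: A R^(2/3) = nQ / (1.486·√S) = 0.012 × 168 / (1.486 × √0.00026) = 84.14.
Trying y = 6.8 ft: A R^(2/3) = 97.54 — too large.
Trying y = 4.23 ft: A R^(2/3) = 48.24 — too small.
Trying y = 6.03 ft: A R^(2/3) = 84.11 — ≈ 84.14.

y_n = 6.03 ft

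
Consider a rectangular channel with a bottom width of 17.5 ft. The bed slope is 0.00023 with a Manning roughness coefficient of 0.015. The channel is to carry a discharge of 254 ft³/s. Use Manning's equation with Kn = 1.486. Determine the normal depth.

Manning's equation rearranged: A R^(2/3) = nQ / (1.486·√S) = 0.015 × 254 / (1.486 × √0.00023) = 169.1.
Trying y = 3.31 ft: A R^(2/3) = 103.9 — low.
Trying y = 5.21 ft: A R^(2/3) = 200.7 — high.
Trying y = 4.62 ft: A R^(2/3) = 169.1 — matches.

y_n = 4.62 ft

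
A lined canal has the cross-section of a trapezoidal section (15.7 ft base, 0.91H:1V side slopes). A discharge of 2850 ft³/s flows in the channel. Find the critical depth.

y_c = 8.49 ft

At critical depth, Q² T / (g A³) = 1, i.e. A³/T = Q²/g = 2850²/32.2 = 252300.
Trying y = 9.69 ft: A³/T = 402300 — over.
Trying y = 8.49 ft: A³/T = 252500 — close enough.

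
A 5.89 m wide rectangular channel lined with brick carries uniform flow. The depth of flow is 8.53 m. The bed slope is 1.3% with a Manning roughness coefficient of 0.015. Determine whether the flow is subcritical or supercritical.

supercritical

Flow area A = b·y = 5.89 × 8.53 = 50.24 m². Wetted perimeter P = b + 2y = 5.89 + 2×8.53 = 22.95 m.
Hydraulic radius R = A/P = 50.24/22.95 = 2.189 m.
V = (1/n) R^(2/3) √S = (1/0.015) × 2.189^(2/3) × √0.013 = 12.82 m/s. Hydraulic depth D_h = A/T = 50.24/5.89 = 8.53 m.
Froude number Fr = V/√(g·D_h) = 12.82/√(9.81×8.53) = 1.4, which is greater than 1, so the flow is supercritical.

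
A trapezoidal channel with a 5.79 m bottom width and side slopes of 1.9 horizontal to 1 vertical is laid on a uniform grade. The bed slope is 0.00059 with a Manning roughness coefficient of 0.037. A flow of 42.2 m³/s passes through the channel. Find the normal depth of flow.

y_n = 3.33 m

Manning's equation rearranged: A R^(2/3) = nQ / (1·√S) = 0.037 × 42.2 / (√0.00059) = 64.28.
Trying y = 4.19 m: A R^(2/3) = 103.9 — high.
Trying y = 2.63 m: A R^(2/3) = 39.78 — low.
Trying y = 3.33 m: A R^(2/3) = 64.23 — matches.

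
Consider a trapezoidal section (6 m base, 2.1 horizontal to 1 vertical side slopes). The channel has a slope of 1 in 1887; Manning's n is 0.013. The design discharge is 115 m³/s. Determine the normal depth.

y_n = 3.23 m

Manning's equation rearranged: A R^(2/3) = nQ / (1·√S) = 0.013 × 115 / (√0.0005299) = 64.94.
At y = 3.82 m: A R^(2/3) = 92.07 — high.
At y = 2.9 m: A R^(2/3) = 51.86 — low.
At y = 3.23 m: A R^(2/3) = 64.75 — ≈ 64.94.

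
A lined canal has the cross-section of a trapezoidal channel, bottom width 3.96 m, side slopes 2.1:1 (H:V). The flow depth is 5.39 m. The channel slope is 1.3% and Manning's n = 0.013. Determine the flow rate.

With bottom width b = 3.96 m and side slope z = 2.1: A = (b + zy)y = (3.96 + 2.1×5.39)×5.39 = 82.35 m²; P = b + 2y√(1+z²) = 3.96 + 2×5.39×2.326 = 29.03 m.
Hydraulic radius R = A/P = 82.35/29.03 = 2.836 m.
Manning's equation: Q = (1/n) A R^(2/3) S^(1/2) = (1/0.013) × 82.35 × 2.836^(2/3) × 0.013^(1/2) = 1450 m³/s.

Q = 1450 m³/s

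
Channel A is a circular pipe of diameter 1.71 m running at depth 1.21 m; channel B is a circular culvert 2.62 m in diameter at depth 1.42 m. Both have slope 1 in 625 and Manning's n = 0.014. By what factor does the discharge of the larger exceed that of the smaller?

2.1

Channel A: For a circular section of diameter D = 1.71 m at depth y = 1.21 m, the central angle is θ = 2 arccos(1 − 2y/D) = 3.998 rad. Then A = (D²/8)(θ − sin θ) = 1.737 m² and P = Dθ/2 = 3.418 m. Hydraulic radius R = A/P = 1.737/3.418 = 0.5083 m. Q_A = (1/0.014)·1.737·0.5083^(2/3)·√0.0016 = 3.162 m³/s.
Channel B: For a circular section of diameter D = 2.62 m at depth y = 1.42 m, the central angle is θ = 2 arccos(1 − 2y/D) = 3.31 rad. Then A = (D²/8)(θ − sin θ) = 2.984 m² and P = Dθ/2 = 4.336 m. Hydraulic radius R = A/P = 2.984/4.336 = 0.6881 m. Q_B = (1/0.014)·2.984·0.6881^(2/3)·√0.0016 = 6.644 m³/s.
The larger discharge is 6.644 m³/s and the smaller is 3.162 m³/s; the ratio is 2.1.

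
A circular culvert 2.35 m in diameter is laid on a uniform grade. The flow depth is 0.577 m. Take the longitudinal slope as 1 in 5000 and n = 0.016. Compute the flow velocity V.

For a circular section of diameter D = 2.35 m at depth y = 0.577 m, the central angle is θ = 2 arccos(1 − 2y/D) = 2.074 rad. Then A = (D²/8)(θ − sin θ) = 0.8267 m² and P = Dθ/2 = 2.437 m.
Hydraulic radius R = A/P = 0.8267/2.437 = 0.3393 m.
From Manning's equation, V = (1/n) R^(2/3) S^(1/2) = (1/0.016) × 0.3393^(2/3) × 0.0002^(1/2) = 0.43 m/s.

V = 0.43 m/s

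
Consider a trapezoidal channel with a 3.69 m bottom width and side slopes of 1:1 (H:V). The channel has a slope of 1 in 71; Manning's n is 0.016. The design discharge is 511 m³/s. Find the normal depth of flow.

y_n = 4.69 m

Manning's equation rearranged: A R^(2/3) = nQ / (1·√S) = 0.016 × 511 / (√0.01408) = 68.89.
At y = 3.38 m: A R^(2/3) = 35.41 — low.
At y = 5.65 m: A R^(2/3) = 101.9 — high.
At y = 4.69 m: A R^(2/3) = 68.84 — ≈ 68.89.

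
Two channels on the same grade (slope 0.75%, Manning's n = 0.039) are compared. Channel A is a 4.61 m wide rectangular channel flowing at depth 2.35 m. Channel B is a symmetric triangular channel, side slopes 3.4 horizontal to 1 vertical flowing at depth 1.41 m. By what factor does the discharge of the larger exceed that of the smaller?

Channel A: Flow area A = b·y = 4.61 × 2.35 = 10.83 m². Wetted perimeter P = b + 2y = 4.61 + 2×2.35 = 9.31 m. Hydraulic radius R = A/P = 10.83/9.31 = 1.164 m. Q_A = (1/0.039)·10.83·1.164^(2/3)·√0.0075 = 26.61 m³/s.
Channel B: For a triangular section with side slope z = 3.4: A = zy² = 3.4×1.41² = 6.76 m²; P = 2y√(1+z²) = 2×1.41×3.544 = 9.994 m. Hydraulic radius R = A/P = 6.76/9.994 = 0.6764 m. Q_B = (1/0.039)·6.76·0.6764^(2/3)·√0.0075 = 11.57 m³/s.
The larger discharge is 26.61 m³/s and the smaller is 11.57 m³/s; the ratio is 2.3.

2.3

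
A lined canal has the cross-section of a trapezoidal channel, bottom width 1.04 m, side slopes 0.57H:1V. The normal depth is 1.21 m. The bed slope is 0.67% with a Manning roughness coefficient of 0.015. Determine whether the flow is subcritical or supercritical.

supercritical

With bottom width b = 1.04 m and side slope z = 0.57: A = (b + zy)y = (1.04 + 0.57×1.21)×1.21 = 2.093 m²; P = b + 2y√(1+z²) = 1.04 + 2×1.21×1.151 = 3.826 m.
Hydraulic radius R = A/P = 2.093/3.826 = 0.5471 m.
V = (1/n) R^(2/3) √S = (1/0.015) × 0.5471^(2/3) × √0.0067 = 3.65 m/s. Hydraulic depth D_h = A/T = 2.093/2.419 = 0.8651 m.
Froude number Fr = V/√(g·D_h) = 3.65/√(9.81×0.8651) = 1.25, which is greater than 1, so the flow is supercritical.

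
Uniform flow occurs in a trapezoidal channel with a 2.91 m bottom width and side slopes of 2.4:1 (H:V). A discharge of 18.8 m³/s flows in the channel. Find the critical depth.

At critical depth, Q² T / (g A³) = 1, i.e. A³/T = Q²/g = 18.8²/9.81 = 36.03.
Try y = 0.861 m: A³/T = 11.17 — too small.
Try y = 1.43 m: A³/T = 76.32 — too large.
Try y = 1.18 m: A³/T = 36.28 — matches.

y_c = 1.18 m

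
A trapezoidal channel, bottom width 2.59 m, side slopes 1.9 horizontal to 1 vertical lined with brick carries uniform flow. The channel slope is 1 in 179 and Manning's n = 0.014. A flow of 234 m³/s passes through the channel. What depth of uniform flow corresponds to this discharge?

y_n = 3.35 m

Manning's equation rearranged: A R^(2/3) = nQ / (1·√S) = 0.014 × 234 / (√0.005587) = 43.83.
Try y = 2.32 m: A R^(2/3) = 19.27 — low.
Try y = 3.75 m: A R^(2/3) = 56.84 — high.
Try y = 3.35 m: A R^(2/3) = 43.85 — ≈ 43.83.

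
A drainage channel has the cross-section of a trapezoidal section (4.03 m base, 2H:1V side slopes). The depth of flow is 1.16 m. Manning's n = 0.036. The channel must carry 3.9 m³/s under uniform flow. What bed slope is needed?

S = 0.00049

With bottom width b = 4.03 m and side slope z = 2: A = (b + zy)y = (4.03 + 2×1.16)×1.16 = 7.366 m²; P = b + 2y√(1+z²) = 4.03 + 2×1.16×2.236 = 9.218 m.
Hydraulic radius R = A/P = 7.366/9.218 = 0.7991 m.
From Manning's equation, S = [nQ / (1 A R^(2/3))]² = [0.036 × 3.9 / (1 × 7.366 × 0.7991^(2/3))]² = 0.00049.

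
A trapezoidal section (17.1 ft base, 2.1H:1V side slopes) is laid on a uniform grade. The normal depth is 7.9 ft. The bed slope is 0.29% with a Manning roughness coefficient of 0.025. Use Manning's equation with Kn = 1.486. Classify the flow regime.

With bottom width b = 17.1 ft and side slope z = 2.1: A = (b + zy)y = (17.1 + 2.1×7.9)×7.9 = 266.2 ft²; P = b + 2y√(1+z²) = 17.1 + 2×7.9×2.326 = 53.85 ft.
Hydraulic radius R = A/P = 266.2/53.85 = 4.942 ft.
V = (1.486/n) R^(2/3) √S = (1.486/0.025) × 4.942^(2/3) × √0.0029 = 9.288 ft/s. Hydraulic depth D_h = A/T = 266.2/50.28 = 5.293 ft.
Froude number Fr = V/√(g·D_h) = 9.288/√(32.2×5.293) = 0.711, which is less than 1, so the flow is subcritical.

subcritical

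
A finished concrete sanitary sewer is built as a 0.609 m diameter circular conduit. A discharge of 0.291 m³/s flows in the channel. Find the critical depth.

At critical depth, Q² T / (g A³) = 1, i.e. A³/T = Q²/g = 0.291²/9.81 = 0.008632.
Try y = 0.384 m: A³/T = 0.01232 — over.
Try y = 0.273 m: A³/T = 0.003342 — short.
Try y = 0.35 m: A³/T = 0.008636 — ≈ 0.008632.

y_c = 0.35 m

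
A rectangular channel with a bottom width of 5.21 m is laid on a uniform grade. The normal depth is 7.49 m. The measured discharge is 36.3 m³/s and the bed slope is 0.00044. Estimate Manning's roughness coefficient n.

n = 0.035

Flow area A = b·y = 5.21 × 7.49 = 39.02 m². Wetted perimeter P = b + 2y = 5.21 + 2×7.49 = 20.19 m.
Hydraulic radius R = A/P = 39.02/20.19 = 1.933 m.
Rearranging Manning's equation: n = (1/Q) A R^(2/3) S^(1/2) = (1/36.3) × 39.02 × 1.933^(2/3) × √0.00044 = 0.035.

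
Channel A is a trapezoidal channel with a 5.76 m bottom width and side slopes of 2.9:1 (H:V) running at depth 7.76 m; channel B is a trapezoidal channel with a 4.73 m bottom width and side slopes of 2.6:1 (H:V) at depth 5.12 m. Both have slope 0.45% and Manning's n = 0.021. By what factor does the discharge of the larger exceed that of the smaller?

3.08

Channel A: With bottom width b = 5.76 m and side slope z = 2.9: A = (b + zy)y = (5.76 + 2.9×7.76)×7.76 = 219.3 m²; P = b + 2y√(1+z²) = 5.76 + 2×7.76×3.068 = 53.37 m. Hydraulic radius R = A/P = 219.3/53.37 = 4.11 m. Q_A = (1/0.021)·219.3·4.11^(2/3)·√0.0045 = 1798 m³/s.
Channel B: With bottom width b = 4.73 m and side slope z = 2.6: A = (b + zy)y = (4.73 + 2.6×5.12)×5.12 = 92.38 m²; P = b + 2y√(1+z²) = 4.73 + 2×5.12×2.786 = 33.26 m. Hydraulic radius R = A/P = 92.38/33.26 = 2.778 m. Q_B = (1/0.021)·92.38·2.778^(2/3)·√0.0045 = 583.1 m³/s.
The larger discharge is 1798 m³/s and the smaller is 583.1 m³/s; the ratio is 3.08.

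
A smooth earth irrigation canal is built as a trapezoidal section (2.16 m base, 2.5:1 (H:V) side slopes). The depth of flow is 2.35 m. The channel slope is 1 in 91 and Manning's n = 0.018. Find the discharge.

Q = 129 m³/s

With bottom width b = 2.16 m and side slope z = 2.5: A = (b + zy)y = (2.16 + 2.5×2.35)×2.35 = 18.88 m²; P = b + 2y√(1+z²) = 2.16 + 2×2.35×2.693 = 14.82 m.
Hydraulic radius R = A/P = 18.88/14.82 = 1.275 m.
Manning's equation: Q = (1/n) A R^(2/3) S^(1/2) = (1/0.018) × 18.88 × 1.275^(2/3) × 0.01099^(1/2) = 129 m³/s.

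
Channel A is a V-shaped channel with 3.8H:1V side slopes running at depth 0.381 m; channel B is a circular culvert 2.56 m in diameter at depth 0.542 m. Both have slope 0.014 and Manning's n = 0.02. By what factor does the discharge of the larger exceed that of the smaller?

Channel A: For a triangular section with side slope z = 3.8: A = zy² = 3.8×0.381² = 0.5516 m²; P = 2y√(1+z²) = 2×0.381×3.929 = 2.994 m. Hydraulic radius R = A/P = 0.5516/2.994 = 0.1842 m. Q_A = (1/0.02)·0.5516·0.1842^(2/3)·√0.014 = 1.057 m³/s.
Channel B: For a circular section of diameter D = 2.56 m at depth y = 0.542 m, the central angle is θ = 2 arccos(1 − 2y/D) = 1.913 rad. Then A = (D²/8)(θ − sin θ) = 0.7949 m² and P = Dθ/2 = 2.448 m. Hydraulic radius R = A/P = 0.7949/2.448 = 0.3247 m. Q_B = (1/0.02)·0.7949·0.3247^(2/3)·√0.014 = 2.222 m³/s.
The larger discharge is 2.222 m³/s and the smaller is 1.057 m³/s; the ratio is 2.1.

2.1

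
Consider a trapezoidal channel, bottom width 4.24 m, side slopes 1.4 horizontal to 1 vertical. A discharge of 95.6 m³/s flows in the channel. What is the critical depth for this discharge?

At critical depth, Q² T / (g A³) = 1, i.e. A³/T = Q²/g = 95.6²/9.81 = 931.6.
Try y = 3.08 m: A³/T = 1421 — high.
Try y = 2.76 m: A³/T = 935 — ≈ 931.6.

y_c = 2.76 m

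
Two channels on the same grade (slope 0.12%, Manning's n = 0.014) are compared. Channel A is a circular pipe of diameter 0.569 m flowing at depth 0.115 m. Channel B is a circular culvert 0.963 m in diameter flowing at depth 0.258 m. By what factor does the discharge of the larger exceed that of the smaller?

7.14

Channel A: For a circular section of diameter D = 0.569 m at depth y = 0.115 m, the central angle is θ = 2 arccos(1 − 2y/D) = 1.865 rad. Then A = (D²/8)(θ − sin θ) = 0.03675 m² and P = Dθ/2 = 0.5306 m. Hydraulic radius R = A/P = 0.03675/0.5306 = 0.06926 m. Q_A = (1/0.014)·0.03675·0.06926^(2/3)·√0.0012 = 0.01534 m³/s.
Channel B: For a circular section of diameter D = 0.963 m at depth y = 0.258 m, the central angle is θ = 2 arccos(1 − 2y/D) = 2.176 rad. Then A = (D²/8)(θ − sin θ) = 0.1569 m² and P = Dθ/2 = 1.048 m. Hydraulic radius R = A/P = 0.1569/1.048 = 0.1498 m. Q_B = (1/0.014)·0.1569·0.1498^(2/3)·√0.0012 = 0.1095 m³/s.
The larger discharge is 0.1095 m³/s and the smaller is 0.01534 m³/s; the ratio is 7.14.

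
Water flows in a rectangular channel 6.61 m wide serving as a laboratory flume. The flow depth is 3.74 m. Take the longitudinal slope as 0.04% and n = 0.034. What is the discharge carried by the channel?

Q = 21.2 m³/s

Flow area A = b·y = 6.61 × 3.74 = 24.72 m². Wetted perimeter P = b + 2y = 6.61 + 2×3.74 = 14.09 m.
Hydraulic radius R = A/P = 24.72/14.09 = 1.755 m.
Manning's equation: Q = (1/n) A R^(2/3) S^(1/2) = (1/0.034) × 24.72 × 1.755^(2/3) × 0.0004^(1/2) = 21.2 m³/s.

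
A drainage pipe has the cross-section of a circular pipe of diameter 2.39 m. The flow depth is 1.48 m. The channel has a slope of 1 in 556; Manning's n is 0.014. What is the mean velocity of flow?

For a circular section of diameter D = 2.39 m at depth y = 1.48 m, the central angle is θ = 2 arccos(1 − 2y/D) = 3.623 rad. Then A = (D²/8)(θ − sin θ) = 2.918 m² and P = Dθ/2 = 4.33 m.
Hydraulic radius R = A/P = 2.918/4.33 = 0.6739 m.
From Manning's equation, V = (1/n) R^(2/3) S^(1/2) = (1/0.014) × 0.6739^(2/3) × 0.001799^(1/2) = 2.33 m/s.

V = 2.33 m/s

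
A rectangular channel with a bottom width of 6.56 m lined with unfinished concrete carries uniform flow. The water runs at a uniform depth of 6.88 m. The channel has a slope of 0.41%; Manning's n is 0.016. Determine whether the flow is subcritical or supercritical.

Flow area A = b·y = 6.56 × 6.88 = 45.13 m². Wetted perimeter P = b + 2y = 6.56 + 2×6.88 = 20.32 m.
Hydraulic radius R = A/P = 45.13/20.32 = 2.221 m.
V = (1/n) R^(2/3) √S = (1/0.016) × 2.221^(2/3) × √0.0041 = 6.813 m/s. Hydraulic depth D_h = A/T = 45.13/6.56 = 6.88 m.
Froude number Fr = V/√(g·D_h) = 6.813/√(9.81×6.88) = 0.829, which is less than 1, so the flow is subcritical.

subcritical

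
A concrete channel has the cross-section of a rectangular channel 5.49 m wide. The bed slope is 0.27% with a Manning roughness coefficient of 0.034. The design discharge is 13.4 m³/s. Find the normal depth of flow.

Manning's equation rearranged: A R^(2/3) = nQ / (1·√S) = 0.034 × 13.4 / (√0.0027) = 8.768.
Trying y = 1.39 m: A R^(2/3) = 7.233 — short.
Trying y = 1.73 m: A R^(2/3) = 9.881 — over.
Trying y = 1.59 m: A R^(2/3) = 8.769 — ≈ 8.768.

y_n = 1.59 m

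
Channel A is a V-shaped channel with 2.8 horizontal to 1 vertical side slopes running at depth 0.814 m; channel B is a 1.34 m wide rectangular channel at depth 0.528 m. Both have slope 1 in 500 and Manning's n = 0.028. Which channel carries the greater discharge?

channel A

Channel A: For a triangular section with side slope z = 2.8: A = zy² = 2.8×0.814² = 1.855 m²; P = 2y√(1+z²) = 2×0.814×2.973 = 4.84 m. Hydraulic radius R = A/P = 1.855/4.84 = 0.3833 m. Q_A = (1/0.028)·1.855·0.3833^(2/3)·√0.002 = 1.564 m³/s.
Channel B: Flow area A = b·y = 1.34 × 0.528 = 0.7075 m². Wetted perimeter P = b + 2y = 1.34 + 2×0.528 = 2.396 m. Hydraulic radius R = A/P = 0.7075/2.396 = 0.2953 m. Q_B = (1/0.028)·0.7075·0.2953^(2/3)·√0.002 = 0.5011 m³/s.
Q_A = 1.564 m³/s vs Q_B = 0.5011 m³/s, so channel A carries more.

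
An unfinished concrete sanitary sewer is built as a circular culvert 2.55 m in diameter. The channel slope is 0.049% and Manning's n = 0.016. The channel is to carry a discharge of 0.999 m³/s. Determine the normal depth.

Manning's equation rearranged: A R^(2/3) = nQ / (1·√S) = 0.016 × 0.999 / (√0.00049) = 0.7221.
Try y = 0.515 m: A R^(2/3) = 0.3379 — short.
Try y = 0.958 m: A R^(2/3) = 1.136 — over.
Try y = 0.755 m: A R^(2/3) = 0.7222 — matches.

y_n = 0.755 m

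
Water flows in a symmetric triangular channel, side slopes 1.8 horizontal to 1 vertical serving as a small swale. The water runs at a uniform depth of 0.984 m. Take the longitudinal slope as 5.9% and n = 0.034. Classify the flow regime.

supercritical

For a triangular section with side slope z = 1.8: A = zy² = 1.8×0.984² = 1.743 m²; P = 2y√(1+z²) = 2×0.984×2.059 = 4.052 m.
Hydraulic radius R = A/P = 1.743/4.052 = 0.4301 m.
V = (1/n) R^(2/3) √S = (1/0.034) × 0.4301^(2/3) × √0.059 = 4.071 m/s. Hydraulic depth D_h = A/T = 1.743/3.542 = 0.492 m.
Froude number Fr = V/√(g·D_h) = 4.071/√(9.81×0.492) = 1.85, which is greater than 1, so the flow is supercritical.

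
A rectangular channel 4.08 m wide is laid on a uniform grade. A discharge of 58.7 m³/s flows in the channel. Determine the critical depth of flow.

y_c = 2.76 m

For a rectangular channel, critical depth y_c = (q²/g)^(1/3) where q = Q/b = 58.7/4.08 = 14.39 m²/s.
So y_c = (14.39²/9.81)^(1/3) = 2.76 m.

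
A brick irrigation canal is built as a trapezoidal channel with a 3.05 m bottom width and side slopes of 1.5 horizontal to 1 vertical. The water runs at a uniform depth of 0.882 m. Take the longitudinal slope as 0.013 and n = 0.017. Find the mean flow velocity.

With bottom width b = 3.05 m and side slope z = 1.5: A = (b + zy)y = (3.05 + 1.5×0.882)×0.882 = 3.857 m²; P = b + 2y√(1+z²) = 3.05 + 2×0.882×1.803 = 6.23 m.
Hydraulic radius R = A/P = 3.857/6.23 = 0.6191 m.
From Manning's equation, V = (1/n) R^(2/3) S^(1/2) = (1/0.017) × 0.6191^(2/3) × 0.013^(1/2) = 4.87 m/s.

V = 4.87 m/s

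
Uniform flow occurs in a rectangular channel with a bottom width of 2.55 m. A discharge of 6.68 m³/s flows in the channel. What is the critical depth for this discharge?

y_c = 0.888 m

For a rectangular channel, critical depth y_c = (q²/g)^(1/3) where q = Q/b = 6.68/2.55 = 2.62 m²/s.
So y_c = (2.62²/9.81)^(1/3) = 0.888 m.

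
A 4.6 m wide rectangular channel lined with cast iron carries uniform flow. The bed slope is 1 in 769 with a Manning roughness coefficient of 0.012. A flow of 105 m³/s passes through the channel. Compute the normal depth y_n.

y_n = 5.5 m

Manning's equation rearranged: A R^(2/3) = nQ / (1·√S) = 0.012 × 105 / (√0.0013) = 34.94.
Trying y = 6.75 m: A R^(2/3) = 44.5 — over.
Trying y = 5.5 m: A R^(2/3) = 34.92 — ≈ 34.94.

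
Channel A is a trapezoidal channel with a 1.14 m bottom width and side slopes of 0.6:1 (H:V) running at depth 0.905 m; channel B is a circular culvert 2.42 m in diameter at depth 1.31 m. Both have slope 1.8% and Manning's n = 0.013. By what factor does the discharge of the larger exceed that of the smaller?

2.04

Channel A: With bottom width b = 1.14 m and side slope z = 0.6: A = (b + zy)y = (1.14 + 0.6×0.905)×0.905 = 1.523 m²; P = b + 2y√(1+z²) = 1.14 + 2×0.905×1.166 = 3.251 m. Hydraulic radius R = A/P = 1.523/3.251 = 0.4685 m. Q_A = (1/0.013)·1.523·0.4685^(2/3)·√0.018 = 9.482 m³/s.
Channel B: For a circular section of diameter D = 2.42 m at depth y = 1.31 m, the central angle is θ = 2 arccos(1 − 2y/D) = 3.307 rad. Then A = (D²/8)(θ − sin θ) = 2.542 m² and P = Dθ/2 = 4.002 m. Hydraulic radius R = A/P = 2.542/4.002 = 0.6351 m. Q_B = (1/0.013)·2.542·0.6351^(2/3)·√0.018 = 19.38 m³/s.
The larger discharge is 19.38 m³/s and the smaller is 9.482 m³/s; the ratio is 2.04.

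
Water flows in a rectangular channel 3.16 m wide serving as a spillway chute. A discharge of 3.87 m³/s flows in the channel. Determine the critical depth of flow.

y_c = 0.535 m

For a rectangular channel, critical depth y_c = (q²/g)^(1/3) where q = Q/b = 3.87/3.16 = 1.225 m²/s.
So y_c = (1.225²/9.81)^(1/3) = 0.535 m.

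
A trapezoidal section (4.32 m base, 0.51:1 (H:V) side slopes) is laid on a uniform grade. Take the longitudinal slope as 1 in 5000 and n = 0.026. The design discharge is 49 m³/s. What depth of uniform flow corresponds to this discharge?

Manning's equation rearranged: A R^(2/3) = nQ / (1·√S) = 0.026 × 49 / (√0.0002) = 90.09.
Try y = 6.89 m: A R^(2/3) = 105.4 — over.
Try y = 4.53 m: A R^(2/3) = 48.83 — short.
Try y = 6.34 m: A R^(2/3) = 90.11 — matches.

y_n = 6.34 m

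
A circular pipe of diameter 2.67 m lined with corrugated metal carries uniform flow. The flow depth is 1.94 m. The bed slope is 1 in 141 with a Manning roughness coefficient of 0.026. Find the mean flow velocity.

V = 2.79 m/s

For a circular section of diameter D = 2.67 m at depth y = 1.94 m, the central angle is θ = 2 arccos(1 − 2y/D) = 4.082 rad. Then A = (D²/8)(θ − sin θ) = 4.358 m² and P = Dθ/2 = 5.45 m.
Hydraulic radius R = A/P = 4.358/5.45 = 0.7996 m.
From Manning's equation, V = (1/n) R^(2/3) S^(1/2) = (1/0.026) × 0.7996^(2/3) × 0.007092^(1/2) = 2.79 m/s.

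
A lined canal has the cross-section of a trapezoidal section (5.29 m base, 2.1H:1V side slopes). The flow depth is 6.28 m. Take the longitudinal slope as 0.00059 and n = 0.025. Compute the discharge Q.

With bottom width b = 5.29 m and side slope z = 2.1: A = (b + zy)y = (5.29 + 2.1×6.28)×6.28 = 116 m²; P = b + 2y√(1+z²) = 5.29 + 2×6.28×2.326 = 34.5 m.
Hydraulic radius R = A/P = 116/34.5 = 3.363 m.
Manning's equation: Q = (1/n) A R^(2/3) S^(1/2) = (1/0.025) × 116 × 3.363^(2/3) × 0.00059^(1/2) = 253 m³/s.

Q = 253 m³/s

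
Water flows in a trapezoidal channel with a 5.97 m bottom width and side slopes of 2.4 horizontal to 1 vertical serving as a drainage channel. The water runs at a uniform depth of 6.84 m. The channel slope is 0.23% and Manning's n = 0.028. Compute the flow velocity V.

With bottom width b = 5.97 m and side slope z = 2.4: A = (b + zy)y = (5.97 + 2.4×6.84)×6.84 = 153.1 m²; P = b + 2y√(1+z²) = 5.97 + 2×6.84×2.6 = 41.54 m.
Hydraulic radius R = A/P = 153.1/41.54 = 3.686 m.
From Manning's equation, V = (1/n) R^(2/3) S^(1/2) = (1/0.028) × 3.686^(2/3) × 0.0023^(1/2) = 4.09 m/s.

V = 4.09 m/s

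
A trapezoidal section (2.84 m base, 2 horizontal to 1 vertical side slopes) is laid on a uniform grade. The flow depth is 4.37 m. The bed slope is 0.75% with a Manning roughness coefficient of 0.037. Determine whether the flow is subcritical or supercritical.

With bottom width b = 2.84 m and side slope z = 2: A = (b + zy)y = (2.84 + 2×4.37)×4.37 = 50.6 m²; P = b + 2y√(1+z²) = 2.84 + 2×4.37×2.236 = 22.38 m.
Hydraulic radius R = A/P = 50.6/22.38 = 2.261 m.
V = (1/n) R^(2/3) √S = (1/0.037) × 2.261^(2/3) × √0.0075 = 4.032 m/s. Hydraulic depth D_h = A/T = 50.6/20.32 = 2.49 m.
Froude number Fr = V/√(g·D_h) = 4.032/√(9.81×2.49) = 0.816, which is less than 1, so the flow is subcritical.

subcritical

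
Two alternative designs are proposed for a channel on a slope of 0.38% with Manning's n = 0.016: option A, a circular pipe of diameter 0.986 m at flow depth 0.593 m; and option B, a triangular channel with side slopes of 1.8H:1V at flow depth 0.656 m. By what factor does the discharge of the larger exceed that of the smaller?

Channel A: For a circular section of diameter D = 0.986 m at depth y = 0.593 m, the central angle is θ = 2 arccos(1 − 2y/D) = 3.55 rad. Then A = (D²/8)(θ − sin θ) = 0.4797 m² and P = Dθ/2 = 1.75 m. Hydraulic radius R = A/P = 0.4797/1.75 = 0.2741 m. Q_A = (1/0.016)·0.4797·0.2741^(2/3)·√0.0038 = 0.7798 m³/s.
Channel B: For a triangular section with side slope z = 1.8: A = zy² = 1.8×0.656² = 0.7746 m²; P = 2y√(1+z²) = 2×0.656×2.059 = 2.702 m. Hydraulic radius R = A/P = 0.7746/2.702 = 0.2867 m. Q_B = (1/0.016)·0.7746·0.2867^(2/3)·√0.0038 = 1.298 m³/s.
The larger discharge is 1.298 m³/s and the smaller is 0.7798 m³/s; the ratio is 1.66.

1.66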